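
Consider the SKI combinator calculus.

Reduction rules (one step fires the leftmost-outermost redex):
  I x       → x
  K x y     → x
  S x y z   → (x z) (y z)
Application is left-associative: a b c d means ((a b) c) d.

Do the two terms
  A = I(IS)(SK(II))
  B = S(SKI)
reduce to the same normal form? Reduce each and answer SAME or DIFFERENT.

Term A:
  start: I(IS)(SK(II))
  step 1: IS(SK(II))
  step 2: S(SK(II))
  step 3: S(SKI)

Term B:
  start: S(SKI)

Answer: SAME — A ⇓ S(SKI), B ⇓ S(SKI)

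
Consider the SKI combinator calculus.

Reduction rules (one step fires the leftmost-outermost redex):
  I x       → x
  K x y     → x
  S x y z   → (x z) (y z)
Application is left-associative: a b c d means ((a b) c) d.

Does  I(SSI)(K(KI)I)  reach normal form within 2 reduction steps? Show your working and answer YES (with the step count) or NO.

Answer: NO — after 2 steps the term is S(K(KI)I)(I(K(KI)I)), not yet normal

Derivation:
  start: I(SSI)(K(KI)I)
  [1] SSI(K(KI)I)
  [2] S(K(KI)I)(I(K(KI)I))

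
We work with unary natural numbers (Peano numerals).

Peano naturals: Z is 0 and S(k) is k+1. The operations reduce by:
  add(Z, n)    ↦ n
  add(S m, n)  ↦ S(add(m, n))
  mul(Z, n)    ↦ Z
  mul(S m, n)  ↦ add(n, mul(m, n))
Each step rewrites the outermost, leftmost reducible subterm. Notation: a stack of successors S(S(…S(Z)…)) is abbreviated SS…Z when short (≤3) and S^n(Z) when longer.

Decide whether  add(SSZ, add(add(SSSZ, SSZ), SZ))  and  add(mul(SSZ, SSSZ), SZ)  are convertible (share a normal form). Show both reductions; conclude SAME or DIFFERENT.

Term A:
  start: add(SSZ, add(add(SSSZ, SSZ), SZ))
  step 1: S(add(SZ, add(add(SSSZ, SSZ), SZ)))
  step 2: S(S(add(Z, add(add(SSSZ, SSZ), SZ))))
  step 3: S(S(add(add(SSSZ, SSZ), SZ)))
  step 4: S(S(add(S(add(SSZ, SSZ)), SZ)))
  step 5: S(S(S(add(add(SSZ, SSZ), SZ))))
  step 6: S(S(S(add(S(add(SZ, SSZ)), SZ))))
  step 7: S(S(S(S(add(add(SZ, SSZ), SZ)))))
  step 8: S(S(S(S(add(S(add(Z, SSZ)), SZ)))))
  step 9: S(S(S(S(S(add(add(Z, SSZ), SZ))))))
  step 10: S(S(S(S(S(add(SSZ, SZ))))))
  step 11: S(S(S(S(S(S(add(SZ, SZ)))))))
  step 12: S(S(S(S(S(S(S(add(Z, SZ))))))))
  step 13: S^8(Z)

Term B:
  start: add(mul(SSZ, SSSZ), SZ)
  step 1: add(add(SSSZ, mul(SZ, SSSZ)), SZ)
  step 2: add(S(add(SSZ, mul(SZ, SSSZ))), SZ)
  step 3: S(add(add(SSZ, mul(SZ, SSSZ)), SZ))
  step 4: S(add(S(add(SZ, mul(SZ, SSSZ))), SZ))
  step 5: S(S(add(add(SZ, mul(SZ, SSSZ)), SZ)))
  step 6: S(S(add(S(add(Z, mul(SZ, SSSZ))), SZ)))
  step 7: S(S(S(add(add(Z, mul(SZ, SSSZ)), SZ))))
  step 8: S(S(S(add(mul(SZ, SSSZ), SZ))))
  step 9: S(S(S(add(add(SSSZ, mul(Z, SSSZ)), SZ))))
  step 10: S(S(S(add(S(add(SSZ, mul(Z, SSSZ))), SZ))))
  step 11: S(S(S(S(add(add(SSZ, mul(Z, SSSZ)), SZ)))))
  step 12: S(S(S(S(add(S(add(SZ, mul(Z, SSSZ))), SZ)))))
  step 13: S(S(S(S(S(add(add(SZ, mul(Z, SSSZ)), SZ))))))
  step 14: S(S(S(S(S(add(S(add(Z, mul(Z, SSSZ))), SZ))))))
  step 15: S(S(S(S(S(S(add(add(Z, mul(Z, SSSZ)), SZ)))))))
  step 16: S(S(S(S(S(S(add(mul(Z, SSSZ), SZ)))))))
  step 17: S(S(S(S(S(S(add(Z, SZ)))))))
  step 18: S^7(Z)

Answer: DIFFERENT — A ⇓ S^8(Z), B ⇓ S^7(Z)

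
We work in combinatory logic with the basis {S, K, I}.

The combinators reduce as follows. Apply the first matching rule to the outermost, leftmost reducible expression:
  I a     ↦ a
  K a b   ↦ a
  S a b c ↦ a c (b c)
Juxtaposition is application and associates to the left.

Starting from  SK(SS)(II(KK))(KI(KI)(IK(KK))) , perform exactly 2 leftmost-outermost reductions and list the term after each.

  start: SK(SS)(II(KK))(KI(KI)(IK(KK)))
  →1  K(II(KK))(SS(II(KK)))(KI(KI)(IK(KK)))
  →2  II(KK)(KI(KI)(IK(KK)))

Answer: after 2 steps: II(KK)(KI(KI)(IK(KK)))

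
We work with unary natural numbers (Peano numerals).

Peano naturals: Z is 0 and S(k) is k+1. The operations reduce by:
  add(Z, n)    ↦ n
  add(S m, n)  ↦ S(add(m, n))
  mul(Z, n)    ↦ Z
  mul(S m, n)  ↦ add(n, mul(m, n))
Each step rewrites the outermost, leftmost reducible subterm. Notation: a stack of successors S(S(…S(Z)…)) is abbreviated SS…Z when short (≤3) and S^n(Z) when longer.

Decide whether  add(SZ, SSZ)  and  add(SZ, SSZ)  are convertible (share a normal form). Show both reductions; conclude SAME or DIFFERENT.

Term A:
  start: add(SZ, SSZ)
  step 1: S(add(Z, SSZ))
  step 2: SSSZ

Term B:
  start: add(SZ, SSZ)
  step 1: S(add(Z, SSZ))
  step 2: SSSZ

Answer: SAME — A ⇓ SSSZ, B ⇓ SSSZ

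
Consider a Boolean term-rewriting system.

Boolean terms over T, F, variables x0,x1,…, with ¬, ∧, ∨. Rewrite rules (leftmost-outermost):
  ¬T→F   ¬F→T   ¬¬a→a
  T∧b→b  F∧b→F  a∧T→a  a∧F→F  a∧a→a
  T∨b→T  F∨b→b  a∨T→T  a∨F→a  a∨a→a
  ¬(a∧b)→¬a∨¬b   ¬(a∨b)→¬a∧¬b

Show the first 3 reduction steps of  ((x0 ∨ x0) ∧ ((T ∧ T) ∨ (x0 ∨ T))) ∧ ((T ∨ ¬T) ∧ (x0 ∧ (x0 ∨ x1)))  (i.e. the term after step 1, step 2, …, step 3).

Answer: after 3 steps: (x0 ∧ T) ∧ ((T ∨ ¬T) ∧ (x0 ∧ (x0 ∨ x1)))

Reduction:
  start: ((x0 ∨ x0) ∧ ((T ∧ T) ∨ (x0 ∨ T))) ∧ ((T ∨ ¬T) ∧ (x0 ∧ (x0 ∨ x1)))
  step 1: (x0 ∧ ((T ∧ T) ∨ (x0 ∨ T))) ∧ ((T ∨ ¬T) ∧ (x0 ∧ (x0 ∨ x1)))
  step 2: (x0 ∧ (T ∨ (x0 ∨ T))) ∧ ((T ∨ ¬T) ∧ (x0 ∧ (x0 ∨ x1)))
  step 3: (x0 ∧ T) ∧ ((T ∨ ¬T) ∧ (x0 ∧ (x0 ∨ x1)))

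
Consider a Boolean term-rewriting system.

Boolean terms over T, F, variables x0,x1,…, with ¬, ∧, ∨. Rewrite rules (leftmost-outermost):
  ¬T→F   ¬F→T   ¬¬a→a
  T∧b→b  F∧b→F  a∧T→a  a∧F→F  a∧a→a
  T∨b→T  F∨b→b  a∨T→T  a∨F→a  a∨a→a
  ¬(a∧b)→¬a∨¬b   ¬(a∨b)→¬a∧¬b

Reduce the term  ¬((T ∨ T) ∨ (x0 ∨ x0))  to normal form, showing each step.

Answer: normal form = F  (in 5 steps)

Reduction:
  start: ¬((T ∨ T) ∨ (x0 ∨ x0))
  [1] ¬(T ∨ T) ∧ ¬(x0 ∨ x0)
  [2] (¬T ∧ ¬T) ∧ ¬(x0 ∨ x0)
  [3] ¬T ∧ ¬(x0 ∨ x0)
  [4] F ∧ ¬(x0 ∨ x0)
  [5] F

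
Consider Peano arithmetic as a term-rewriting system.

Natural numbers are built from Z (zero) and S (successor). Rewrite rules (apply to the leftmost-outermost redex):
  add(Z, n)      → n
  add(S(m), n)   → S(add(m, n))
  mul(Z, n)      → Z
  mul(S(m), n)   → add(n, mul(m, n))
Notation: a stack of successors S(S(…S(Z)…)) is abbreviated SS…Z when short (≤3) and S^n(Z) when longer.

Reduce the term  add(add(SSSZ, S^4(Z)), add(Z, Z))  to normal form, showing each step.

Answer: normal form = S^7(Z)  (in 13 steps)

Working:
  start: add(add(SSSZ, S^4(Z)), add(Z, Z))
  →1  add(S(add(SSZ, S^4(Z))), add(Z, Z))
  →2  S(add(add(SSZ, S^4(Z)), add(Z, Z)))
  →3  S(add(S(add(SZ, S^4(Z))), add(Z, Z)))
  →4  S(S(add(add(SZ, S^4(Z)), add(Z, Z))))
  →5  S(S(add(S(add(Z, S^4(Z))), add(Z, Z))))
  →6  S(S(S(add(add(Z, S^4(Z)), add(Z, Z)))))
  →7  S(S(S(add(S^4(Z), add(Z, Z)))))
  →8  S(S(S(S(add(SSSZ, add(Z, Z))))))
  →9  S(S(S(S(S(add(SSZ, add(Z, Z)))))))
  →10  S(S(S(S(S(S(add(SZ, add(Z, Z))))))))
  →11  S(S(S(S(S(S(S(add(Z, add(Z, Z)))))))))
  →12  S(S(S(S(S(S(S(add(Z, Z))))))))
  →13  S^7(Z)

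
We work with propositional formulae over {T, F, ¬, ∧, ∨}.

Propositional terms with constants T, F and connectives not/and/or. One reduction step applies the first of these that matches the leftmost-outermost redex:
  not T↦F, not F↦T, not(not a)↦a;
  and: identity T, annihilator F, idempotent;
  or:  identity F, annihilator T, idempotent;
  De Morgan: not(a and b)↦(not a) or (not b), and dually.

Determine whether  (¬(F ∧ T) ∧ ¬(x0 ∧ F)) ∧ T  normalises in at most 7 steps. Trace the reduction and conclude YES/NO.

  start: (¬(F ∧ T) ∧ ¬(x0 ∧ F)) ∧ T
  [1] ¬(F ∧ T) ∧ ¬(x0 ∧ F)
  [2] (¬F ∨ ¬T) ∧ ¬(x0 ∧ F)
  [3] (T ∨ ¬T) ∧ ¬(x0 ∧ F)
  [4] T ∧ ¬(x0 ∧ F)
  [5] ¬(x0 ∧ F)
  [6] ¬x0 ∨ ¬F
  [7] ¬x0 ∨ T

Answer: NO — after 7 steps the term is ¬x0 ∨ T, not yet normal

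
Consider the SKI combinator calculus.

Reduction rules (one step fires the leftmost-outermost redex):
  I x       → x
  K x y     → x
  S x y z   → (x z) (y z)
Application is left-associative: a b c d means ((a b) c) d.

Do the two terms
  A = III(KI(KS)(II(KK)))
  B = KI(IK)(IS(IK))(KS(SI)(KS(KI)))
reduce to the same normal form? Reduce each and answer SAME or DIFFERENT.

Term A:
  start: III(KI(KS)(II(KK)))
  [1] II(KI(KS)(II(KK)))
  [2] I(KI(KS)(II(KK)))
  [3] KI(KS)(II(KK))
  [4] I(II(KK))
  [5] II(KK)
  [6] I(KK)
  [7] KK

Term B:
  start: KI(IK)(IS(IK))(KS(SI)(KS(KI)))
  [1] I(IS(IK))(KS(SI)(KS(KI)))
  [2] IS(IK)(KS(SI)(KS(KI)))
  [3] S(IK)(KS(SI)(KS(KI)))
  [4] SK(KS(SI)(KS(KI)))
  [5] SK(S(KS(KI)))
  [6] SK(SS)

Answer: DIFFERENT — A ⇓ KK, B ⇓ SK(SS)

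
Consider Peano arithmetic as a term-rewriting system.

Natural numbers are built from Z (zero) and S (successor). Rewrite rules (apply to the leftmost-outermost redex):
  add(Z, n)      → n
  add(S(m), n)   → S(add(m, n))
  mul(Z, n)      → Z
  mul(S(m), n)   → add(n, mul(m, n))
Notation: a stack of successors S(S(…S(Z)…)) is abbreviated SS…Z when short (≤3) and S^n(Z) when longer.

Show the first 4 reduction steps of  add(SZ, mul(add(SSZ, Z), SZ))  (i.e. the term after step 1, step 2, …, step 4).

Answer: after 4 steps: S(add(SZ, mul(add(SZ, Z), SZ)))

Reduction:
  start: add(SZ, mul(add(SSZ, Z), SZ))
  →1  S(add(Z, mul(add(SSZ, Z), SZ)))
  →2  S(mul(add(SSZ, Z), SZ))
  →3  S(mul(S(add(SZ, Z)), SZ))
  →4  S(add(SZ, mul(add(SZ, Z), SZ)))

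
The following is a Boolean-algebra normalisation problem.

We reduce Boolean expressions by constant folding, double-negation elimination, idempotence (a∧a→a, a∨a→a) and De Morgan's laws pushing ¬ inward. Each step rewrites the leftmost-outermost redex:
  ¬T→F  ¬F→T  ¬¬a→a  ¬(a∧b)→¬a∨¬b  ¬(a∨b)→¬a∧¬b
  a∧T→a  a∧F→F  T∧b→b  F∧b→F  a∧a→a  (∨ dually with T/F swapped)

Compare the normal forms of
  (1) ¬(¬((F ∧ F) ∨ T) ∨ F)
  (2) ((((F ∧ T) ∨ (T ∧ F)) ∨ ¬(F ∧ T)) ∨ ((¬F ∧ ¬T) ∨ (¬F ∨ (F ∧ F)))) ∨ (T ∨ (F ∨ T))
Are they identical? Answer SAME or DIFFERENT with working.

Term A:
  start: ¬(¬((F ∧ F) ∨ T) ∨ F)
  [1] ¬¬((F ∧ F) ∨ T) ∧ ¬F
  [2] ((F ∧ F) ∨ T) ∧ ¬F
  [3] T ∧ ¬F
  [4] ¬F
  [5] T

Term B:
  start: ((((F ∧ T) ∨ (T ∧ F)) ∨ ¬(F ∧ T)) ∨ ((¬F ∧ ¬T) ∨ (¬F ∨ (F ∧ F)))) ∨ (T ∨ (F ∨ T))
  [1] (((F ∨ (T ∧ F)) ∨ ¬(F ∧ T)) ∨ ((¬F ∧ ¬T) ∨ (¬F ∨ (F ∧ F)))) ∨ (T ∨ (F ∨ T))
  [2] (((T ∧ F) ∨ ¬(F ∧ T)) ∨ ((¬F ∧ ¬T) ∨ (¬F ∨ (F ∧ F)))) ∨ (T ∨ (F ∨ T))
  [3] ((F ∨ ¬(F ∧ T)) ∨ ((¬F ∧ ¬T) ∨ (¬F ∨ (F ∧ F)))) ∨ (T ∨ (F ∨ T))
  [4] (¬(F ∧ T) ∨ ((¬F ∧ ¬T) ∨ (¬F ∨ (F ∧ F)))) ∨ (T ∨ (F ∨ T))
  [5] ((¬F ∨ ¬T) ∨ ((¬F ∧ ¬T) ∨ (¬F ∨ (F ∧ F)))) ∨ (T ∨ (F ∨ T))
  [6] ((T ∨ ¬T) ∨ ((¬F ∧ ¬T) ∨ (¬F ∨ (F ∧ F)))) ∨ (T ∨ (F ∨ T))
  [7] (T ∨ ((¬F ∧ ¬T) ∨ (¬F ∨ (F ∧ F)))) ∨ (T ∨ (F ∨ T))
  [8] T ∨ (T ∨ (F ∨ T))
  [9] T

Answer: SAME — A ⇓ T, B ⇓ T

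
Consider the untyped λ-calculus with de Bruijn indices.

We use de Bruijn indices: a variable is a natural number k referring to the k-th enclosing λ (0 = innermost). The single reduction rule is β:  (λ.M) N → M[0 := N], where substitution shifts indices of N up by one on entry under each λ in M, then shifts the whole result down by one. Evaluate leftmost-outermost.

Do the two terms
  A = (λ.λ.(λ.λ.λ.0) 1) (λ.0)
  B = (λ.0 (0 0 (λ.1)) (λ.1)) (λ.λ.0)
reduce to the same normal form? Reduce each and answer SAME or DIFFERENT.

Term A:
  start: (λ.λ.(λ.λ.λ.0) 1) (λ.0)
  step 1: λ.(λ.λ.λ.0) (λ.0)
  step 2: λ.λ.λ.0

Term B:
  start: (λ.0 (0 0 (λ.1)) (λ.1)) (λ.λ.0)
  step 1: (λ.λ.0) ((λ.λ.0) (λ.λ.0) (λ.λ.λ.0)) (λ.λ.λ.0)
  step 2: (λ.0) (λ.λ.λ.0)
  step 3: λ.λ.λ.0

Answer: SAME — A ⇓ λ.λ.λ.0, B ⇓ λ.λ.λ.0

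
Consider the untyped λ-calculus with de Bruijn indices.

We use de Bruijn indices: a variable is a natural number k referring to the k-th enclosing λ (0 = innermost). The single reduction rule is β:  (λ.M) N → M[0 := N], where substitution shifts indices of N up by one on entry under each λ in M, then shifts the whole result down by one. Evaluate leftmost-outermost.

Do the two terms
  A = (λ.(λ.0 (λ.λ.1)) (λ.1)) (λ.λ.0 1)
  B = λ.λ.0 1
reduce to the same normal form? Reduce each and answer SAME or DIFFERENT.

Term A:
  start: (λ.(λ.0 (λ.λ.1)) (λ.1)) (λ.λ.0 1)
  →1  (λ.0 (λ.λ.1)) (λ.λ.λ.0 1)
  →2  (λ.λ.λ.0 1) (λ.λ.1)
  →3  λ.λ.0 1

Term B:
  start: λ.λ.0 1

Answer: SAME — A ⇓ λ.λ.0 1, B ⇓ λ.λ.0 1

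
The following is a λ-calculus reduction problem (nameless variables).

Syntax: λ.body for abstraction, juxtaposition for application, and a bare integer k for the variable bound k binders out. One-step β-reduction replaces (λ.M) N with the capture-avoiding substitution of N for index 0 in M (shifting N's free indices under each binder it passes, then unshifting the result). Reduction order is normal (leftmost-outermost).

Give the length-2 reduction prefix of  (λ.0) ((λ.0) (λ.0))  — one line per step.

  start: (λ.0) ((λ.0) (λ.0))
  [1] (λ.0) (λ.0)
  [2] λ.0

Answer: after 2 steps: λ.0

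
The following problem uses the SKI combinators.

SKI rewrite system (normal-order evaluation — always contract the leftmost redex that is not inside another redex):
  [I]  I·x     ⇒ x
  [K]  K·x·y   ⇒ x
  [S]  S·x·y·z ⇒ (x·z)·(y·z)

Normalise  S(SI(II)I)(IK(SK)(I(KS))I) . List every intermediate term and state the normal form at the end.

  start: S(SI(II)I)(IK(SK)(I(KS))I)
  step 1: S(II(III))(IK(SK)(I(KS))I)
  step 2: S(I(III))(IK(SK)(I(KS))I)
  step 3: S(III)(IK(SK)(I(KS))I)
  step 4: S(II)(IK(SK)(I(KS))I)
  step 5: SI(IK(SK)(I(KS))I)
  step 6: SI(K(SK)(I(KS))I)
  step 7: SI(SKI)

Answer: normal form = SI(SKI)  (in 7 steps)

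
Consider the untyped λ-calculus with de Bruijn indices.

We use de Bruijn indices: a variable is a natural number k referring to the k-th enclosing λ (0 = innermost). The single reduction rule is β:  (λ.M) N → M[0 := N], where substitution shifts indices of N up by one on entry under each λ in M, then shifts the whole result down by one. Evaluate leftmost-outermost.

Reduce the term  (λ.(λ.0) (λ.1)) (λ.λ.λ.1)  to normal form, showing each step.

Answer: normal form = λ.λ.λ.λ.1  (in 2 steps)

Derivation:
  start: (λ.(λ.0) (λ.1)) (λ.λ.λ.1)
  step 1: (λ.0) (λ.λ.λ.λ.1)
  step 2: λ.λ.λ.λ.1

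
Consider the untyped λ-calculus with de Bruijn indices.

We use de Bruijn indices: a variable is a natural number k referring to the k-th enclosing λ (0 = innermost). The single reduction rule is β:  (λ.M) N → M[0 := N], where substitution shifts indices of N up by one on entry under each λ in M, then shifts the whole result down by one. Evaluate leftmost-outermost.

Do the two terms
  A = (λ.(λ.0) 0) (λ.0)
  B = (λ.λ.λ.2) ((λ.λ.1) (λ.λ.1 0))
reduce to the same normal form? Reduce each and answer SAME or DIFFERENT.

Answer: DIFFERENT — A ⇓ λ.0, B ⇓ λ.λ.λ.λ.λ.1 0

Working:
Term A:
  start: (λ.(λ.0) 0) (λ.0)
  step 1: (λ.0) (λ.0)
  step 2: λ.0

Term B:
  start: (λ.λ.λ.2) ((λ.λ.1) (λ.λ.1 0))
  step 1: λ.λ.(λ.λ.1) (λ.λ.1 0)
  step 2: λ.λ.λ.λ.λ.1 0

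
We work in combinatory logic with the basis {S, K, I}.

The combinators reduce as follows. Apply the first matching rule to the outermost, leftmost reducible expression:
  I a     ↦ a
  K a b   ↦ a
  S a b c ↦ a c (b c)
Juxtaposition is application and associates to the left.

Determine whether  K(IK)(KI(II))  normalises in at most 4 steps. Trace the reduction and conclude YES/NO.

Answer: YES — reaches normal form K in 2 ≤ 4 steps

Derivation:
  start: K(IK)(KI(II))
  →1  IK
  →2  K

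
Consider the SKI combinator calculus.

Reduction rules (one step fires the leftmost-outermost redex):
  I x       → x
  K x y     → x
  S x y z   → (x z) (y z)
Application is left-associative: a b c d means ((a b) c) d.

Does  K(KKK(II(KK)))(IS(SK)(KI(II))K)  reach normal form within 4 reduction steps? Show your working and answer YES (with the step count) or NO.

  start: K(KKK(II(KK)))(IS(SK)(KI(II))K)
  →1  KKK(II(KK))
  →2  K(II(KK))
  →3  K(I(KK))
  →4  K(KK)

Answer: YES — reaches normal form K(KK) in 4 ≤ 4 steps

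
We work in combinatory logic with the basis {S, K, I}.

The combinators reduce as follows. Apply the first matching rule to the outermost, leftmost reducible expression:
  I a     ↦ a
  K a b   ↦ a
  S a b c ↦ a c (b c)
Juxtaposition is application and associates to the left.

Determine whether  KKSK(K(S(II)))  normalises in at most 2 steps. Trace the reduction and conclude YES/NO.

  start: KKSK(K(S(II)))
  step 1: KK(K(S(II)))
  step 2: K

Answer: YES — reaches normal form K in 2 ≤ 2 steps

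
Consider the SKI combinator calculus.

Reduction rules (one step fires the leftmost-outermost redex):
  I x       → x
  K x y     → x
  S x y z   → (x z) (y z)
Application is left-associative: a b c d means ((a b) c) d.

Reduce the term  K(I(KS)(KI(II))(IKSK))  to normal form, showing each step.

  start: K(I(KS)(KI(II))(IKSK))
  step 1: K(KS(KI(II))(IKSK))
  step 2: K(S(IKSK))
  step 3: K(S(KSK))
  step 4: K(SS)

Answer: normal form = K(SS)  (in 4 steps)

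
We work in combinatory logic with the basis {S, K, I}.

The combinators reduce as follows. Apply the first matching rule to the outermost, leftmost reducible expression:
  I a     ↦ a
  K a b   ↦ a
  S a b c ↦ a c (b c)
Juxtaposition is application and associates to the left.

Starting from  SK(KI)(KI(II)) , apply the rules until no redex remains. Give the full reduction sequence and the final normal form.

Answer: normal form = I  (in 3 steps)

Derivation:
  start: SK(KI)(KI(II))
  →1  K(KI(II))(KI(KI(II)))
  →2  KI(II)
  →3  I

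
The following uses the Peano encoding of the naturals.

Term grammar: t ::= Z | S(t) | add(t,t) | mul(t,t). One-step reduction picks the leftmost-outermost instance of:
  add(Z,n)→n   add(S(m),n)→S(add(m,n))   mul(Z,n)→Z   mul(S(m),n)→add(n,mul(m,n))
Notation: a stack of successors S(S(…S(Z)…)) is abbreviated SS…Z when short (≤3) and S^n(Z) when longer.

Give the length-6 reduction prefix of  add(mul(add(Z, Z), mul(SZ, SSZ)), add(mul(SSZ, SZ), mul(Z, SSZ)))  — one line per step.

Answer: after 6 steps: S(add(add(Z, mul(SZ, SZ)), mul(Z, SSZ)))

Working:
  start: add(mul(add(Z, Z), mul(SZ, SSZ)), add(mul(SSZ, SZ), mul(Z, SSZ)))
  →1  add(mul(Z, mul(SZ, SSZ)), add(mul(SSZ, SZ), mul(Z, SSZ)))
  →2  add(Z, add(mul(SSZ, SZ), mul(Z, SSZ)))
  →3  add(mul(SSZ, SZ), mul(Z, SSZ))
  →4  add(add(SZ, mul(SZ, SZ)), mul(Z, SSZ))
  →5  add(S(add(Z, mul(SZ, SZ))), mul(Z, SSZ))
  →6  S(add(add(Z, mul(SZ, SZ)), mul(Z, SSZ)))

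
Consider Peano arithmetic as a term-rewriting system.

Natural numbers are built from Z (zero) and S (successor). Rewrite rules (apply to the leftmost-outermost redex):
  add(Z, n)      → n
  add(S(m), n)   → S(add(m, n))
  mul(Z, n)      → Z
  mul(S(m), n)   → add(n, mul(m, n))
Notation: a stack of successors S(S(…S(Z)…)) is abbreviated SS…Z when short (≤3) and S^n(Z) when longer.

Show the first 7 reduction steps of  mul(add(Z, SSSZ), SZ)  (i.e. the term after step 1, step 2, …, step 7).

Answer: after 7 steps: S(S(mul(SZ, SZ)))

Working:
  start: mul(add(Z, SSSZ), SZ)
  [1] mul(SSSZ, SZ)
  [2] add(SZ, mul(SSZ, SZ))
  [3] S(add(Z, mul(SSZ, SZ)))
  [4] S(mul(SSZ, SZ))
  [5] S(add(SZ, mul(SZ, SZ)))
  [6] S(S(add(Z, mul(SZ, SZ))))
  [7] S(S(mul(SZ, SZ)))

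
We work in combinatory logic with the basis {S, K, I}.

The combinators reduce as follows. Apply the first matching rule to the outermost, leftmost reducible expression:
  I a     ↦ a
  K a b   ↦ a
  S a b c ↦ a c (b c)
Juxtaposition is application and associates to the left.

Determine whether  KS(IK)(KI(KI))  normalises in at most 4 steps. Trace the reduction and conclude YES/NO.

  start: KS(IK)(KI(KI))
  step 1: S(KI(KI))
  step 2: SI

Answer: YES — reaches normal form SI in 2 ≤ 4 steps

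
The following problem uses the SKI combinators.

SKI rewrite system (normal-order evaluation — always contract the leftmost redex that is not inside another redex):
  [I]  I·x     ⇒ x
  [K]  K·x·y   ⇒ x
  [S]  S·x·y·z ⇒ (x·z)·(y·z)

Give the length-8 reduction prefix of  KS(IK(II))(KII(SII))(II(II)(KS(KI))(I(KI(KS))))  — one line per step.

  start: KS(IK(II))(KII(SII))(II(II)(KS(KI))(I(KI(KS))))
  →1  S(KII(SII))(II(II)(KS(KI))(I(KI(KS))))
  →2  S(I(SII))(II(II)(KS(KI))(I(KI(KS))))
  →3  S(SII)(II(II)(KS(KI))(I(KI(KS))))
  →4  S(SII)(I(II)(KS(KI))(I(KI(KS))))
  →5  S(SII)(II(KS(KI))(I(KI(KS))))
  →6  S(SII)(I(KS(KI))(I(KI(KS))))
  →7  S(SII)(KS(KI)(I(KI(KS))))
  →8  S(SII)(S(I(KI(KS))))

Answer: after 8 steps: S(SII)(S(I(KI(KS))))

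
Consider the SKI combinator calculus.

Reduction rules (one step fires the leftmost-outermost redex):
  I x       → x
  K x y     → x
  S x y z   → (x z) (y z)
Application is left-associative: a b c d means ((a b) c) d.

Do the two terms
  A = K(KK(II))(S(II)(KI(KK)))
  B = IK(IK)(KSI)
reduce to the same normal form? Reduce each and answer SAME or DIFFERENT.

Term A:
  start: K(KK(II))(S(II)(KI(KK)))
  →1  KK(II)
  →2  K

Term B:
  start: IK(IK)(KSI)
  →1  K(IK)(KSI)
  →2  IK
  →3  K

Answer: SAME — A ⇓ K, B ⇓ K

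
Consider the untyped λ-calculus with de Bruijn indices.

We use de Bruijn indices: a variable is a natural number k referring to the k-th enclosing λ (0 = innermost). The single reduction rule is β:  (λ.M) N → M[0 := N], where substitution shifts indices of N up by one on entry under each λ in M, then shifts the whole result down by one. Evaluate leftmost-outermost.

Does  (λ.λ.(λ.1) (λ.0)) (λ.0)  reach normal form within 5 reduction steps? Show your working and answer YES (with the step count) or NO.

Answer: YES — reaches normal form λ.0 in 2 ≤ 5 steps

Reduction:
  start: (λ.λ.(λ.1) (λ.0)) (λ.0)
  step 1: λ.(λ.1) (λ.0)
  step 2: λ.0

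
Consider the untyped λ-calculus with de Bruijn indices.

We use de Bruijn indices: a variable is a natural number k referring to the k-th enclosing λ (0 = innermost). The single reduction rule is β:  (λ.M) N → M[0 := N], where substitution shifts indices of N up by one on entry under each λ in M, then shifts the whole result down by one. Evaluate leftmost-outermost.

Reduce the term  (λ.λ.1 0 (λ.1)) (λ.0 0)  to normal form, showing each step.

Answer: normal form = λ.0 0 (λ.1)  (in 2 steps)

Derivation:
  start: (λ.λ.1 0 (λ.1)) (λ.0 0)
  step 1: λ.(λ.0 0) 0 (λ.1)
  step 2: λ.0 0 (λ.1)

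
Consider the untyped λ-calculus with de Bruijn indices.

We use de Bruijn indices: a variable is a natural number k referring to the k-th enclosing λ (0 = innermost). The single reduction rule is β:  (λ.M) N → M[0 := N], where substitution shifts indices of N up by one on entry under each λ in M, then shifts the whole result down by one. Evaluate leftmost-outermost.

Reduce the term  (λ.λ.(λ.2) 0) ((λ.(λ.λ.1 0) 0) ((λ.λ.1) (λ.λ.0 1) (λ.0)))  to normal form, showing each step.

  start: (λ.λ.(λ.2) 0) ((λ.(λ.λ.1 0) 0) ((λ.λ.1) (λ.λ.0 1) (λ.0)))
  step 1: λ.(λ.(λ.(λ.λ.1 0) 0) ((λ.λ.1) (λ.λ.0 1) (λ.0))) 0
  step 2: λ.(λ.(λ.λ.1 0) 0) ((λ.λ.1) (λ.λ.0 1) (λ.0))
  step 3: λ.(λ.λ.1 0) ((λ.λ.1) (λ.λ.0 1) (λ.0))
  step 4: λ.λ.(λ.λ.1) (λ.λ.0 1) (λ.0) 0
  step 5: λ.λ.(λ.λ.λ.0 1) (λ.0) 0
  step 6: λ.λ.(λ.λ.0 1) 0
  step 7: λ.λ.λ.0 1

Answer: normal form = λ.λ.λ.0 1  (in 7 steps)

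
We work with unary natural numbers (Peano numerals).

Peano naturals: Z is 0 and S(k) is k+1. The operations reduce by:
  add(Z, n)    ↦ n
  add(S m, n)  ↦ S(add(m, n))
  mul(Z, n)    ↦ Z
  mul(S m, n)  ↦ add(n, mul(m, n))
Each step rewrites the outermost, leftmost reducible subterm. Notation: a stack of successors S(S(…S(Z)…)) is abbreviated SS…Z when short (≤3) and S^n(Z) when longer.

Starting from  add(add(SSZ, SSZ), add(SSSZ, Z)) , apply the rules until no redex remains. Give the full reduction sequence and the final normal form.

  start: add(add(SSZ, SSZ), add(SSSZ, Z))
  [1] add(S(add(SZ, SSZ)), add(SSSZ, Z))
  [2] S(add(add(SZ, SSZ), add(SSSZ, Z)))
  [3] S(add(S(add(Z, SSZ)), add(SSSZ, Z)))
  [4] S(S(add(add(Z, SSZ), add(SSSZ, Z))))
  [5] S(S(add(SSZ, add(SSSZ, Z))))
  [6] S(S(S(add(SZ, add(SSSZ, Z)))))
  [7] S(S(S(S(add(Z, add(SSSZ, Z))))))
  [8] S(S(S(S(add(SSSZ, Z)))))
  [9] S(S(S(S(S(add(SSZ, Z))))))
  [10] S(S(S(S(S(S(add(SZ, Z)))))))
  [11] S(S(S(S(S(S(S(add(Z, Z))))))))
  [12] S^7(Z)

Answer: normal form = S^7(Z)  (in 12 steps)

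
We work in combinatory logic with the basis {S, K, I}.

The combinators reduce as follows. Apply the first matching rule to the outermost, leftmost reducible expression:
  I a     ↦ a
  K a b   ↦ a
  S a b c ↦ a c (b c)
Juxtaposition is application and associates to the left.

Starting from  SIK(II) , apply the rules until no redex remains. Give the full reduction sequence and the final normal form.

Answer: normal form = KI  (in 5 steps)

Derivation:
  start: SIK(II)
  step 1: I(II)(K(II))
  step 2: II(K(II))
  step 3: I(K(II))
  step 4: K(II)
  step 5: KI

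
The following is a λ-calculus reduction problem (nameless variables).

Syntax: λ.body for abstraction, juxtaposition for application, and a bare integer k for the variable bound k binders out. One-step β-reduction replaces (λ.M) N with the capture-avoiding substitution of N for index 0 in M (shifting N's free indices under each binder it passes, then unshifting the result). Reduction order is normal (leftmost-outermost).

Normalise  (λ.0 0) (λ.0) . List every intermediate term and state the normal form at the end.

  start: (λ.0 0) (λ.0)
  →1  (λ.0) (λ.0)
  →2  λ.0

Answer: normal form = λ.0  (in 2 steps)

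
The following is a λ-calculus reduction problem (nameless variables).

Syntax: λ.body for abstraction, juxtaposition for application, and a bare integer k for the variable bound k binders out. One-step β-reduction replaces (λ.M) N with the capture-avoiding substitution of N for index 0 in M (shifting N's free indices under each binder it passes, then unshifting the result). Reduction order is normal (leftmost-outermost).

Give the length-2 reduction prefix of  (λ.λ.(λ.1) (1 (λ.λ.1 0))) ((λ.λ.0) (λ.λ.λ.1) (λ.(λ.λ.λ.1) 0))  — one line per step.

  start: (λ.λ.(λ.1) (1 (λ.λ.1 0))) ((λ.λ.0) (λ.λ.λ.1) (λ.(λ.λ.λ.1) 0))
  [1] λ.(λ.1) ((λ.λ.0) (λ.λ.λ.1) (λ.(λ.λ.λ.1) 0) (λ.λ.1 0))
  [2] λ.0

Answer: after 2 steps: λ.0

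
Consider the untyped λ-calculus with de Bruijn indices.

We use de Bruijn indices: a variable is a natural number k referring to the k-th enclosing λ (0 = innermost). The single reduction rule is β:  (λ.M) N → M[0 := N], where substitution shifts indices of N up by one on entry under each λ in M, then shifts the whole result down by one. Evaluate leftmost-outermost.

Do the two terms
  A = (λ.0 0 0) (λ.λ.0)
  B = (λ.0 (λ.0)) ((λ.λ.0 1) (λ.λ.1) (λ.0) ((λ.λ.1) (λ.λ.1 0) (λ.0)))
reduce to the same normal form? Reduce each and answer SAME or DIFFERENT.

Answer: DIFFERENT — A ⇓ λ.λ.0, B ⇓ λ.λ.1 0

Reduction:
Term A:
  start: (λ.0 0 0) (λ.λ.0)
  →1  (λ.λ.0) (λ.λ.0) (λ.λ.0)
  →2  (λ.0) (λ.λ.0)
  →3  λ.λ.0

Term B:
  start: (λ.0 (λ.0)) ((λ.λ.0 1) (λ.λ.1) (λ.0) ((λ.λ.1) (λ.λ.1 0) (λ.0)))
  →1  (λ.λ.0 1) (λ.λ.1) (λ.0) ((λ.λ.1) (λ.λ.1 0) (λ.0)) (λ.0)
  →2  (λ.0 (λ.λ.1)) (λ.0) ((λ.λ.1) (λ.λ.1 0) (λ.0)) (λ.0)
  →3  (λ.0) (λ.λ.1) ((λ.λ.1) (λ.λ.1 0) (λ.0)) (λ.0)
  →4  (λ.λ.1) ((λ.λ.1) (λ.λ.1 0) (λ.0)) (λ.0)
  →5  (λ.(λ.λ.1) (λ.λ.1 0) (λ.0)) (λ.0)
  →6  (λ.λ.1) (λ.λ.1 0) (λ.0)
  →7  (λ.λ.λ.1 0) (λ.0)
  →8  λ.λ.1 0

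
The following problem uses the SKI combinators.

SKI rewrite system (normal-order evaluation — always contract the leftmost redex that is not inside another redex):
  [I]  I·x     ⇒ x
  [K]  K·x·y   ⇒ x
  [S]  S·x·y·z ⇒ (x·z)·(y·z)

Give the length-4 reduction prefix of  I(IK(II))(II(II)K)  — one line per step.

  start: I(IK(II))(II(II)K)
  step 1: IK(II)(II(II)K)
  step 2: K(II)(II(II)K)
  step 3: II
  step 4: I

Answer: after 4 steps: I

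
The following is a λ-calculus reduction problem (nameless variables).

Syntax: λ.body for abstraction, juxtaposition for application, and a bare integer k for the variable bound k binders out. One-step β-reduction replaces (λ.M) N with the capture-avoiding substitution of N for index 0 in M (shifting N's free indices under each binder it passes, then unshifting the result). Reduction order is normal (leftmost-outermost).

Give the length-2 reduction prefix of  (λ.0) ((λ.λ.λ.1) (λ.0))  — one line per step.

  start: (λ.0) ((λ.λ.λ.1) (λ.0))
  →1  (λ.λ.λ.1) (λ.0)
  →2  λ.λ.1

Answer: after 2 steps: λ.λ.1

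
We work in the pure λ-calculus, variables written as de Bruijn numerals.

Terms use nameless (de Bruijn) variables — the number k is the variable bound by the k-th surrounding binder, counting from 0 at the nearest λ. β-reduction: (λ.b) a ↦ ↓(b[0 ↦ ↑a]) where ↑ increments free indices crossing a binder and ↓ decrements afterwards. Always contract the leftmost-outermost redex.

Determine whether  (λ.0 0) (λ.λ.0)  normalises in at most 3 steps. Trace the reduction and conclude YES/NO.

Answer: YES — reaches normal form λ.0 in 2 ≤ 3 steps

Reduction:
  start: (λ.0 0) (λ.λ.0)
  step 1: (λ.λ.0) (λ.λ.0)
  step 2: λ.0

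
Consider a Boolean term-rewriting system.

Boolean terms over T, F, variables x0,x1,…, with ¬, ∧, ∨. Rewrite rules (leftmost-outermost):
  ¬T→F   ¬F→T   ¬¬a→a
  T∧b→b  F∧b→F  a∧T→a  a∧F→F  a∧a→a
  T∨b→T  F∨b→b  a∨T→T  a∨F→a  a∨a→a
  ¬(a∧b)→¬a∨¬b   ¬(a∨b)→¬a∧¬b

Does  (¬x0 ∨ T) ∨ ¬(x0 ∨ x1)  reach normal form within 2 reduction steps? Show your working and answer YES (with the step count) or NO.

Answer: YES — reaches normal form T in 2 ≤ 2 steps

Working:
  start: (¬x0 ∨ T) ∨ ¬(x0 ∨ x1)
  step 1: T ∨ ¬(x0 ∨ x1)
  step 2: T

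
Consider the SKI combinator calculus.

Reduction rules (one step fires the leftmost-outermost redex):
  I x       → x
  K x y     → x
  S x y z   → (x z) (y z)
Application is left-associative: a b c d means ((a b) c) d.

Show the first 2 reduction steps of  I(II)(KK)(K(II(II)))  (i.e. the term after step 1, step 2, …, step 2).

  start: I(II)(KK)(K(II(II)))
  step 1: II(KK)(K(II(II)))
  step 2: I(KK)(K(II(II)))

Answer: after 2 steps: I(KK)(K(II(II)))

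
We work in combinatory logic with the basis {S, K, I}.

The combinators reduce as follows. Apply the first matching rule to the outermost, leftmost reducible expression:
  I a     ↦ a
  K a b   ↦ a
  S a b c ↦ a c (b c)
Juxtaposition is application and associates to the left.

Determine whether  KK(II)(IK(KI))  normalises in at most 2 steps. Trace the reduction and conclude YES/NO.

  start: KK(II)(IK(KI))
  step 1: K(IK(KI))
  step 2: K(K(KI))

Answer: YES — reaches normal form K(K(KI)) in 2 ≤ 2 steps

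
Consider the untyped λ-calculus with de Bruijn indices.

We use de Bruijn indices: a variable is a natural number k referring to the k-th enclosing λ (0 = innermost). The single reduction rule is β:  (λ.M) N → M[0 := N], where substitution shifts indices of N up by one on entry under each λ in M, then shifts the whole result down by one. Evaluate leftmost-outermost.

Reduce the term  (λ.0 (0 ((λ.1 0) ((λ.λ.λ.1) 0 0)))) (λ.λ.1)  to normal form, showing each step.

Answer: normal form = λ.λ.λ.λ.λ.λ.1  (in 7 steps)

Reduction:
  start: (λ.0 (0 ((λ.1 0) ((λ.λ.λ.1) 0 0)))) (λ.λ.1)
  →1  (λ.λ.1) ((λ.λ.1) ((λ.(λ.λ.1) 0) ((λ.λ.λ.1) (λ.λ.1) (λ.λ.1))))
  →2  λ.(λ.λ.1) ((λ.(λ.λ.1) 0) ((λ.λ.λ.1) (λ.λ.1) (λ.λ.1)))
  →3  λ.λ.(λ.(λ.λ.1) 0) ((λ.λ.λ.1) (λ.λ.1) (λ.λ.1))
  →4  λ.λ.(λ.λ.1) ((λ.λ.λ.1) (λ.λ.1) (λ.λ.1))
  →5  λ.λ.λ.(λ.λ.λ.1) (λ.λ.1) (λ.λ.1)
  →6  λ.λ.λ.(λ.λ.1) (λ.λ.1)
  →7  λ.λ.λ.λ.λ.λ.1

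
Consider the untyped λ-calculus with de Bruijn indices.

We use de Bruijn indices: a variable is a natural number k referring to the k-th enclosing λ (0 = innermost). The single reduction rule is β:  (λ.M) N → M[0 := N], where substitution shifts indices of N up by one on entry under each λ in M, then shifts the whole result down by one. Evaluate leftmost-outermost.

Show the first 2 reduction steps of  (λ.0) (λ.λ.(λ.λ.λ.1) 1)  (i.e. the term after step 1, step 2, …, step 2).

Answer: after 2 steps: λ.λ.λ.λ.1

Derivation:
  start: (λ.0) (λ.λ.(λ.λ.λ.1) 1)
  step 1: λ.λ.(λ.λ.λ.1) 1
  step 2: λ.λ.λ.λ.1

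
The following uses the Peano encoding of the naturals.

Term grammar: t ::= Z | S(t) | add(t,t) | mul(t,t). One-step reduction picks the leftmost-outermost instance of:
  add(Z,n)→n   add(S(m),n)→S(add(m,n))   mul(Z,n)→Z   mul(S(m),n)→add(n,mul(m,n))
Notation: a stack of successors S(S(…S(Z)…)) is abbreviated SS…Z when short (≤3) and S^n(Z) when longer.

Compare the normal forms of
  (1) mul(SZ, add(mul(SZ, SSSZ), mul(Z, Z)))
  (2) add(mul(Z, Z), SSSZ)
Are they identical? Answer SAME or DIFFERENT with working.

Answer: SAME — A ⇓ SSSZ, B ⇓ SSSZ

Working:
Term A:
  start: mul(SZ, add(mul(SZ, SSSZ), mul(Z, Z)))
  [1] add(add(mul(SZ, SSSZ), mul(Z, Z)), mul(Z, add(mul(SZ, SSSZ), mul(Z, Z))))
  [2] add(add(add(SSSZ, mul(Z, SSSZ)), mul(Z, Z)), mul(Z, add(mul(SZ, SSSZ), mul(Z, Z))))
  [3] add(add(S(add(SSZ, mul(Z, SSSZ))), mul(Z, Z)), mul(Z, add(mul(SZ, SSSZ), mul(Z, Z))))
  [4] add(S(add(add(SSZ, mul(Z, SSSZ)), mul(Z, Z))), mul(Z, add(mul(SZ, SSSZ), mul(Z, Z))))
  [5] S(add(add(add(SSZ, mul(Z, SSSZ)), mul(Z, Z)), mul(Z, add(mul(SZ, SSSZ), mul(Z, Z)))))
  [6] S(add(add(S(add(SZ, mul(Z, SSSZ))), mul(Z, Z)), mul(Z, add(mul(SZ, SSSZ), mul(Z, Z)))))
  [7] S(add(S(add(add(SZ, mul(Z, SSSZ)), mul(Z, Z))), mul(Z, add(mul(SZ, SSSZ), mul(Z, Z)))))
  [8] S(S(add(add(add(SZ, mul(Z, SSSZ)), mul(Z, Z)), mul(Z, add(mul(SZ, SSSZ), mul(Z, Z))))))
  [9] S(S(add(add(S(add(Z, mul(Z, SSSZ))), mul(Z, Z)), mul(Z, add(mul(SZ, SSSZ), mul(Z, Z))))))
  [10] S(S(add(S(add(add(Z, mul(Z, SSSZ)), mul(Z, Z))), mul(Z, add(mul(SZ, SSSZ), mul(Z, Z))))))
  [11] S(S(S(add(add(add(Z, mul(Z, SSSZ)), mul(Z, Z)), mul(Z, add(mul(SZ, SSSZ), mul(Z, Z)))))))
  [12] S(S(S(add(add(mul(Z, SSSZ), mul(Z, Z)), mul(Z, add(mul(SZ, SSSZ), mul(Z, Z)))))))
  [13] S(S(S(add(add(Z, mul(Z, Z)), mul(Z, add(mul(SZ, SSSZ), mul(Z, Z)))))))
  [14] S(S(S(add(mul(Z, Z), mul(Z, add(mul(SZ, SSSZ), mul(Z, Z)))))))
  [15] S(S(S(add(Z, mul(Z, add(mul(SZ, SSSZ), mul(Z, Z)))))))
  [16] S(S(S(mul(Z, add(mul(SZ, SSSZ), mul(Z, Z))))))
  [17] SSSZ

Term B:
  start: add(mul(Z, Z), SSSZ)
  [1] add(Z, SSSZ)
  [2] SSSZ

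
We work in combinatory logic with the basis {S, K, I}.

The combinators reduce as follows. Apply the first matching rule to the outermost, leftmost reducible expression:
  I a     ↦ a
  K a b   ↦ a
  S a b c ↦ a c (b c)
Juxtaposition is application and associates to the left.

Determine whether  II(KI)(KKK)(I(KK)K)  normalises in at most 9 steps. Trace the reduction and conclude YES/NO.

Answer: YES — reaches normal form K in 6 ≤ 9 steps

Reduction:
  start: II(KI)(KKK)(I(KK)K)
  [1] I(KI)(KKK)(I(KK)K)
  [2] KI(KKK)(I(KK)K)
  [3] I(I(KK)K)
  [4] I(KK)K
  [5] KKK
  [6] K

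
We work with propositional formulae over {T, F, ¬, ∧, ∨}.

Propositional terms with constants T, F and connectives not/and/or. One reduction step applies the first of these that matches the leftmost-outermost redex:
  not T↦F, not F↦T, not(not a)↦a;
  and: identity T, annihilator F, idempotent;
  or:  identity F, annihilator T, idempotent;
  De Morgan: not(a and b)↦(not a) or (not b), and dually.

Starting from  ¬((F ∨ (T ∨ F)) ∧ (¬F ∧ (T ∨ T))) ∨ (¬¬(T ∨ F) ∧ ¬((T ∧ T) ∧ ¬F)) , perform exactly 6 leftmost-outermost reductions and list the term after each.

  start: ¬((F ∨ (T ∨ F)) ∧ (¬F ∧ (T ∨ T))) ∨ (¬¬(T ∨ F) ∧ ¬((T ∧ T) ∧ ¬F))
  [1] (¬(F ∨ (T ∨ F)) ∨ ¬(¬F ∧ (T ∨ T))) ∨ (¬¬(T ∨ F) ∧ ¬((T ∧ T) ∧ ¬F))
  [2] ((¬F ∧ ¬(T ∨ F)) ∨ ¬(¬F ∧ (T ∨ T))) ∨ (¬¬(T ∨ F) ∧ ¬((T ∧ T) ∧ ¬F))
  [3] ((T ∧ ¬(T ∨ F)) ∨ ¬(¬F ∧ (T ∨ T))) ∨ (¬¬(T ∨ F) ∧ ¬((T ∧ T) ∧ ¬F))
  [4] (¬(T ∨ F) ∨ ¬(¬F ∧ (T ∨ T))) ∨ (¬¬(T ∨ F) ∧ ¬((T ∧ T) ∧ ¬F))
  [5] ((¬T ∧ ¬F) ∨ ¬(¬F ∧ (T ∨ T))) ∨ (¬¬(T ∨ F) ∧ ¬((T ∧ T) ∧ ¬F))
  [6] ((F ∧ ¬F) ∨ ¬(¬F ∧ (T ∨ T))) ∨ (¬¬(T ∨ F) ∧ ¬((T ∧ T) ∧ ¬F))

Answer: after 6 steps: ((F ∧ ¬F) ∨ ¬(¬F ∧ (T ∨ T))) ∨ (¬¬(T ∨ F) ∧ ¬((T ∧ T) ∧ ¬F))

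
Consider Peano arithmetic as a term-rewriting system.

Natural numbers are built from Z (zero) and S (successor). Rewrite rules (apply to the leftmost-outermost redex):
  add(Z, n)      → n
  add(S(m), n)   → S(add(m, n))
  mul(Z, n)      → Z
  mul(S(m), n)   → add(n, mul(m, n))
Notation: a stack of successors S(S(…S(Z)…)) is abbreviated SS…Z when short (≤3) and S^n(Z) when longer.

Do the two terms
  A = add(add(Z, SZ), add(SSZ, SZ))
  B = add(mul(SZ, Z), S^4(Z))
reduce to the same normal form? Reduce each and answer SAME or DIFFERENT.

Term A:
  start: add(add(Z, SZ), add(SSZ, SZ))
  [1] add(SZ, add(SSZ, SZ))
  [2] S(add(Z, add(SSZ, SZ)))
  [3] S(add(SSZ, SZ))
  [4] S(S(add(SZ, SZ)))
  [5] S(S(S(add(Z, SZ))))
  [6] S^4(Z)

Term B:
  start: add(mul(SZ, Z), S^4(Z))
  [1] add(add(Z, mul(Z, Z)), S^4(Z))
  [2] add(mul(Z, Z), S^4(Z))
  [3] add(Z, S^4(Z))
  [4] S^4(Z)

Answer: SAME — A ⇓ S^4(Z), B ⇓ S^4(Z)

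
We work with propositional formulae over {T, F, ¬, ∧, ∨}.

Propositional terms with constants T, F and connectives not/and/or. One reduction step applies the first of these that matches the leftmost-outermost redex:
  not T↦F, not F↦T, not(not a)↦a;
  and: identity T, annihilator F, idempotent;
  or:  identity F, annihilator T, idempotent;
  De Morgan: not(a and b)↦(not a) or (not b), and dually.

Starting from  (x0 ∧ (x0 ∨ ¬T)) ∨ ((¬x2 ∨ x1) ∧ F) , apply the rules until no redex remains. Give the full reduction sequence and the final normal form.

  start: (x0 ∧ (x0 ∨ ¬T)) ∨ ((¬x2 ∨ x1) ∧ F)
  →1  (x0 ∧ (x0 ∨ F)) ∨ ((¬x2 ∨ x1) ∧ F)
  →2  (x0 ∧ x0) ∨ ((¬x2 ∨ x1) ∧ F)
  →3  x0 ∨ ((¬x2 ∨ x1) ∧ F)
  →4  x0 ∨ F
  →5  x0

Answer: normal form = x0  (in 5 steps)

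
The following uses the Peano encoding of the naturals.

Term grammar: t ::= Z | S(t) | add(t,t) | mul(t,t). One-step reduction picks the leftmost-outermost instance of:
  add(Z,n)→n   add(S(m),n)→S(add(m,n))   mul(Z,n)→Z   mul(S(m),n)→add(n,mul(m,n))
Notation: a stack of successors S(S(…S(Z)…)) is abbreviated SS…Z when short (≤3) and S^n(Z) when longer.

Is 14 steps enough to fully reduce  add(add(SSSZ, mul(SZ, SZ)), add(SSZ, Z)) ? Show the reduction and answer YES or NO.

  start: add(add(SSSZ, mul(SZ, SZ)), add(SSZ, Z))
  step 1: add(S(add(SSZ, mul(SZ, SZ))), add(SSZ, Z))
  step 2: S(add(add(SSZ, mul(SZ, SZ)), add(SSZ, Z)))
  step 3: S(add(S(add(SZ, mul(SZ, SZ))), add(SSZ, Z)))
  step 4: S(S(add(add(SZ, mul(SZ, SZ)), add(SSZ, Z))))
  step 5: S(S(add(S(add(Z, mul(SZ, SZ))), add(SSZ, Z))))
  step 6: S(S(S(add(add(Z, mul(SZ, SZ)), add(SSZ, Z)))))
  step 7: S(S(S(add(mul(SZ, SZ), add(SSZ, Z)))))
  step 8: S(S(S(add(add(SZ, mul(Z, SZ)), add(SSZ, Z)))))
  step 9: S(S(S(add(S(add(Z, mul(Z, SZ))), add(SSZ, Z)))))
  step 10: S(S(S(S(add(add(Z, mul(Z, SZ)), add(SSZ, Z))))))
  step 11: S(S(S(S(add(mul(Z, SZ), add(SSZ, Z))))))
  step 12: S(S(S(S(add(Z, add(SSZ, Z))))))
  step 13: S(S(S(S(add(SSZ, Z)))))
  step 14: S(S(S(S(S(add(SZ, Z))))))

Answer: NO — after 14 steps the term is S(S(S(S(S(add(SZ, Z)))))), not yet normal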